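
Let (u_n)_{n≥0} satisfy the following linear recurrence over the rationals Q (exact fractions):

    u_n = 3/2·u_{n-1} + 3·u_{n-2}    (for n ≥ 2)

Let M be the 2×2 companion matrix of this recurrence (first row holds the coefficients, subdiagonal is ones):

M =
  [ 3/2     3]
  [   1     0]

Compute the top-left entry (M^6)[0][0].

(M^6)[0][0] is the top entry after applying M 6 times to the unit state (1, 0). Equivalently it is h_{7} for the auxiliary sequence (h_n) obeying the same recurrence with h_1 = 1 and h_i = 0 for 0 ≤ i < 1:
h_2 = 3/2·1 + 3·0 = 3/2
h_3 = 3/2·3/2 + 3·1 = 21/4
h_4 = 3/2·21/4 + 3·3/2 = 99/8
h_5 = 3/2·99/8 + 3·21/4 = 549/16
h_6 = 3/2·549/16 + 3·99/8 = 2835/32
h_7 = 3/2·2835/32 + 3·549/16 = 15093/64

15093/64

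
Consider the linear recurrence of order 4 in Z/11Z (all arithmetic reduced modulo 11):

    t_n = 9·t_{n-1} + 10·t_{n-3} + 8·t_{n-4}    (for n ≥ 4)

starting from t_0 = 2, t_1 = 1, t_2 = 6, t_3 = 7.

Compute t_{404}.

t_4 = 9·7 + 0·6 + 10·1 + 8·2 = 1
t_5 = 9·1 + 0·7 + 10·6 + 8·1 = 0
t_6 = 9·0 + 0·1 + 10·7 + 8·6 = 8
t_7 = 9·8 + 0·0 + 10·1 + 8·7 = 6
t_8 = 9·6 + 0·8 + 10·0 + 8·1 = 7
t_9 = 9·7 + 0·6 + 10·8 + 8·0 = 0
t_10 = 9·0 + 0·7 + 10·6 + 8·8 = 3
t_11 = 9·3 + 0·0 + 10·7 + 8·6 = 2
t_12 = 9·2 + 0·3 + 10·0 + 8·7 = 8
t_13 = 9·8 + 0·2 + 10·3 + 8·0 = 3
t_14 = 9·3 + 0·8 + 10·2 + 8·3 = 5
t_15 = 9·5 + 0·3 + 10·8 + 8·2 = 9
t_16 = 9·9 + 0·5 + 10·3 + 8·8 = 10
t_17 = 9·10 + 0·9 + 10·5 + 8·3 = 10
t_18 = 9·10 + 0·10 + 10·9 + 8·5 = 0
t_19 = 9·0 + 0·10 + 10·10 + 8·9 = 7
t_20 = 9·7 + 0·0 + 10·10 + 8·10 = 1
t_21 = 9·1 + 0·7 + 10·0 + 8·10 = 1
t_22 = 9·1 + 0·1 + 10·7 + 8·0 = 2
t_23 = 9·2 + 0·1 + 10·1 + 8·7 = 7
t_24 = 9·7 + 0·2 + 10·1 + 8·1 = 4
t_25 = 9·4 + 0·7 + 10·2 + 8·1 = 9
t_26 = 9·9 + 0·4 + 10·7 + 8·2 = 2
t_27 = 9·2 + 0·9 + 10·4 + 8·7 = 4
t_28 = 9·4 + 0·2 + 10·9 + 8·4 = 4
t_29 = 9·4 + 0·4 + 10·2 + 8·9 = 7
t_30 = 9·7 + 0·4 + 10·4 + 8·2 = 9
t_31 = 9·9 + 0·7 + 10·4 + 8·4 = 10
t_32 = 9·10 + 0·9 + 10·7 + 8·4 = 5
t_33 = 9·5 + 0·10 + 10·9 + 8·7 = 4
t_34 = 9·4 + 0·5 + 10·10 + 8·9 = 10
t_35 = 9·10 + 0·4 + 10·5 + 8·10 = 0
t_36 = 9·0 + 0·10 + 10·4 + 8·5 = 3
t_37 = 9·3 + 0·0 + 10·10 + 8·4 = 5
t_38 = 9·5 + 0·3 + 10·0 + 8·10 = 4
t_39 = 9·4 + 0·5 + 10·3 + 8·0 = 0
t_40 = 9·0 + 0·4 + 10·5 + 8·3 = 8
t_41 = 9·8 + 0·0 + 10·4 + 8·5 = 9
t_42 = 9·9 + 0·8 + 10·0 + 8·4 = 3
t_43 = 9·3 + 0·9 + 10·8 + 8·0 = 8
t_44 = 9·8 + 0·3 + 10·9 + 8·8 = 6
t_45 = 9·6 + 0·8 + 10·3 + 8·9 = 2
t_46 = 9·2 + 0·6 + 10·8 + 8·3 = 1
t_47 = 9·1 + 0·2 + 10·6 + 8·8 = 1
t_48 = 9·1 + 0·1 + 10·2 + 8·6 = 0
t_49 = 9·0 + 0·1 + 10·1 + 8·2 = 4
t_50 = 9·4 + 0·0 + 10·1 + 8·1 = 10
t_51 = 9·10 + 0·4 + 10·0 + 8·1 = 10
t_52 = 9·10 + 0·10 + 10·4 + 8·0 = 9
t_53 = 9·9 + 0·10 + 10·10 + 8·4 = 4
t_54 = 9·4 + 0·9 + 10·10 + 8·10 = 7
t_55 = 9·7 + 0·4 + 10·9 + 8·10 = 2
t_56 = 9·2 + 0·7 + 10·4 + 8·9 = 9
t_57 = 9·9 + 0·2 + 10·7 + 8·4 = 7
t_58 = 9·7 + 0·9 + 10·2 + 8·7 = 7
t_59 = 9·7 + 0·7 + 10·9 + 8·2 = 4
t_60 = 9·4 + 0·7 + 10·7 + 8·9 = 2
t_61 = 9·2 + 0·4 + 10·7 + 8·7 = 1
t_62 = 9·1 + 0·2 + 10·4 + 8·7 = 6
t_63 = 9·6 + 0·1 + 10·2 + 8·4 = 7
(t_60, t_61, t_62, t_63) = (2, 1, 6, 7) = (t_0, t_1, t_2, t_3), so the sequence has period 60.
404 ≡ 44 (mod 60), hence t_404 = t_44 = 6.

6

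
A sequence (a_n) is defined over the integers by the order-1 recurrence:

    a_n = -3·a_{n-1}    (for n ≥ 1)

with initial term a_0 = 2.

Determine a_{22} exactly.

a_1 = -3·2 = -6
a_2 = -3·-6 = 18
a_3 = -3·18 = -54
a_4 = -3·-54 = 162
a_5 = -3·162 = -486
a_6 = -3·-486 = 1458
a_7 = -3·1458 = -4374
a_8 = -3·-4374 = 13122
a_9 = -3·13122 = -39366
a_10 = -3·-39366 = 118098
a_11 = -3·118098 = -354294
a_12 = -3·-354294 = 1062882
a_13 = -3·1062882 = -3188646
a_14 = -3·-3188646 = 9565938
a_15 = -3·9565938 = -28697814
a_16 = -3·-28697814 = 86093442
a_17 = -3·86093442 = -258280326
a_18 = -3·-258280326 = 774840978
a_19 = -3·774840978 = -2324522934
a_20 = -3·-2324522934 = 6973568802
a_21 = -3·6973568802 = -20920706406
a_22 = -3·-20920706406 = 62762119218

62762119218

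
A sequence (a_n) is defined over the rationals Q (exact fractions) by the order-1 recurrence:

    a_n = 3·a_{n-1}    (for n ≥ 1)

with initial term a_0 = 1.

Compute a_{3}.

a_1 = 3·1 = 3
a_2 = 3·3 = 9
a_3 = 3·9 = 27

27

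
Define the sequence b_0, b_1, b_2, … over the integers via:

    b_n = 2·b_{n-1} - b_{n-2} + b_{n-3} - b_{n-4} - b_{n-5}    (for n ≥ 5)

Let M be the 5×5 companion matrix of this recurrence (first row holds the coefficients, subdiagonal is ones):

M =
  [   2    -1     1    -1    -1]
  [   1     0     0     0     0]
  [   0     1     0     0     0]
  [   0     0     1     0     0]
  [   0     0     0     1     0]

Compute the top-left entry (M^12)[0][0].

-69

(M^12)[0][0] is the top entry after applying M 12 times to the unit state (1, 0, 0, 0, 0). Equivalently it is h_{16} for the auxiliary sequence (h_n) obeying the same recurrence with h_4 = 1 and h_i = 0 for 0 ≤ i < 4:
h_5 = 2·1 + -1·0 + 1·0 + -1·0 + -1·0 = 2
h_6 = 2·2 + -1·1 + 1·0 + -1·0 + -1·0 = 3
h_7 = 2·3 + -1·2 + 1·1 + -1·0 + -1·0 = 5
h_8 = 2·5 + -1·3 + 1·2 + -1·1 + -1·0 = 8
h_9 = 2·8 + -1·5 + 1·3 + -1·2 + -1·1 = 11
h_10 = 2·11 + -1·8 + 1·5 + -1·3 + -1·2 = 14
h_11 = 2·14 + -1·11 + 1·8 + -1·5 + -1·3 = 17
h_12 = 2·17 + -1·14 + 1·11 + -1·8 + -1·5 = 18
h_13 = 2·18 + -1·17 + 1·14 + -1·11 + -1·8 = 14
h_14 = 2·14 + -1·18 + 1·17 + -1·14 + -1·11 = 2
h_15 = 2·2 + -1·14 + 1·18 + -1·17 + -1·14 = -23
h_16 = 2·-23 + -1·2 + 1·14 + -1·18 + -1·17 = -69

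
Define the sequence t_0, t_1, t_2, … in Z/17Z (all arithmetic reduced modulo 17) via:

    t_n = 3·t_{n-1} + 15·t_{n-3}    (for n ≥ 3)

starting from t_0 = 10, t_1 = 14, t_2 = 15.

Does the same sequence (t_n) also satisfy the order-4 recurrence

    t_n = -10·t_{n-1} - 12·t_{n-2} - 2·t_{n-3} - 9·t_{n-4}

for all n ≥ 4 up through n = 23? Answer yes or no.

yes

Terms t_0..t_23: 10, 14, 15, 8, 13, 9, 11, 7, 3, 4, 15, 5, 7, 8, 14, 11, 0, 6, 13, 5, 3, 0, 7, 15
n=4: candidate gives 13, actual t_4 = 13 ✓
n=5: candidate gives 9, actual t_5 = 9 ✓
n=6: candidate gives 11, actual t_6 = 11 ✓
n=7: candidate gives 7, actual t_7 = 7 ✓
n=8: candidate gives 3, actual t_8 = 3 ✓
n=9: candidate gives 4, actual t_9 = 4 ✓
n=10: candidate gives 15, actual t_10 = 15 ✓
n=11: candidate gives 5, actual t_11 = 5 ✓
n=12: candidate gives 7, actual t_12 = 7 ✓
n=13: candidate gives 8, actual t_13 = 8 ✓
n=14: candidate gives 14, actual t_14 = 14 ✓
n=15: candidate gives 11, actual t_15 = 11 ✓
n=16: candidate gives 0, actual t_16 = 0 ✓
n=17: candidate gives 6, actual t_17 = 6 ✓
n=18: candidate gives 13, actual t_18 = 13 ✓
n=19: candidate gives 5, actual t_19 = 5 ✓
n=20: candidate gives 3, actual t_20 = 3 ✓
n=21: candidate gives 0, actual t_21 = 0 ✓
n=22: candidate gives 7, actual t_22 = 7 ✓
n=23: candidate gives 15, actual t_23 = 15 ✓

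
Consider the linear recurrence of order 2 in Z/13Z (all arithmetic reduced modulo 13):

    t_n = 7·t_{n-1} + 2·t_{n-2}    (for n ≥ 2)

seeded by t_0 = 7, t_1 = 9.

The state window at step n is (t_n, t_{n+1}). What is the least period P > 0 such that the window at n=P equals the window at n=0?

n=0: window = (7, 9)
n=1: window = (9, 12)
n=2: window = (12, 11)
n=3: window = (11, 10)
n=4: window = (10, 1)
n=5: window = (1, 1)
n=6: window = (1, 9)
n=7: window = (9, 0)
n=8: window = (0, 5)
n=9: window = (5, 9)
n=10: window = (9, 8)
n=11: window = (8, 9)
n=12: window = (9, 1)
n=13: window = (1, 12)
n=14: window = (12, 8)
n=15: window = (8, 2)
n=16: window = (2, 4)
n=17: window = (4, 6)
n=18: window = (6, 11)
n=19: window = (11, 11)
n=20: window = (11, 8)
n=21: window = (8, 0)
n=22: window = (0, 3)
n=23: window = (3, 8)
n=24: window = (8, 10)
n=25: window = (10, 8)
n=26: window = (8, 11)
n=27: window = (11, 2)
n=28: window = (2, 10)
n=29: window = (10, 9)
n=30: window = (9, 5)
n=31: window = (5, 1)
n=32: window = (1, 4)
n=33: window = (4, 4)
n=34: window = (4, 10)
n=35: window = (10, 0)
n=36: window = (0, 7)
n=37: window = (7, 10)
n=38: window = (10, 6)
n=39: window = (6, 10)
n=40: window = (10, 4)
…
n=166: window = (2, 6)
n=167: window = (6, 7)
n=168: window = (7, 9)
window at n=168 equals window at n=0 → period = 168

168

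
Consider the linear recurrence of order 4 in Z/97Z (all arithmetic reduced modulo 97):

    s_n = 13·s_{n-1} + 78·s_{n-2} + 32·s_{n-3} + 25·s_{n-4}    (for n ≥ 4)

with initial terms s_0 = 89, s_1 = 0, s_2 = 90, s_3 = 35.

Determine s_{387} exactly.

s_4 = 13·35 + 78·90 + 32·0 + 25·89 = 0
s_5 = 13·0 + 78·35 + 32·90 + 25·0 = 81
s_6 = 13·81 + 78·0 + 32·35 + 25·90 = 58
s_7 = 13·58 + 78·81 + 32·0 + 25·35 = 90
s_8 = 13·90 + 78·58 + 32·81 + 25·0 = 41
s_9 = 13·41 + 78·90 + 32·58 + 25·81 = 85
Continuing the recurrence:
  s_10 = 0;  s_11 = 7;  s_12 = 53;  s_13 = 62;  s_14 = 23;  s_15 = 22
  s_16 = 54;  s_17 = 48;  s_18 = 4;  s_19 = 60;  s_20 = 1;  s_21 = 7
  s_22 = 55;  s_23 = 77;  s_24 = 11;  s_25 = 33;  s_26 = 82;  s_27 = 0
  s_28 = 64;  s_29 = 13;  s_30 = 33;  s_31 = 96;  s_32 = 18;  s_33 = 82
  s_34 = 62;  s_35 = 90;  s_36 = 59;  s_37 = 84;  s_38 = 36;  s_39 = 3
  s_40 = 26;  s_41 = 41;  s_42 = 65;  s_43 = 3;  s_44 = 87;  s_45 = 8
  s_46 = 75;  s_47 = 93;  s_48 = 81;  s_49 = 43;  s_50 = 88;  s_51 = 6
  s_52 = 61;  s_53 = 11;  s_54 = 18;  s_55 = 90;  s_56 = 86;  s_57 = 65
  s_58 = 19;  s_59 = 37;  s_60 = 82;  s_61 = 74;  s_62 = 93;  s_63 = 54
  s_64 = 55;  s_65 = 53;  s_66 = 11;  s_67 = 15;  s_68 = 50;  s_69 = 5
  s_70 = 64;  s_71 = 93;  s_72 = 45;  s_73 = 21;  s_74 = 17;  s_75 = 95
  s_76 = 90;  s_77 = 46;  s_78 = 25;  s_79 = 50;  s_80 = 17;  s_81 = 57
  s_82 = 24;  s_83 = 53;  s_84 = 57;  s_85 = 84;  s_86 = 74;  s_87 = 90
  s_88 = 94;  s_89 = 3;  s_90 = 73;  s_91 = 39;  s_92 = 14;  s_93 = 9
  s_94 = 14;  s_95 = 76;  s_96 = 2;  s_97 = 31;  s_98 = 43;  s_99 = 91
  s_100 = 50;  s_101 = 5;  s_102 = 95;  s_103 = 68;  s_104 = 4;  s_105 = 82
  s_106 = 12;  s_107 = 38;  s_108 = 80;  s_109 = 36;  s_110 = 76;  s_111 = 31
  s_112 = 74;  s_113 = 19;  s_114 = 84;  s_115 = 91;  s_116 = 8;  s_117 = 83
  s_118 = 22;  s_119 = 76;  s_120 = 31;  s_121 = 89;  s_122 = 58;  s_123 = 15
  s_124 = 0;  s_125 = 13;  s_126 = 62;  s_127 = 61;  s_128 = 31;  s_129 = 1
  s_130 = 16;  s_131 = 87;  s_132 = 82;  s_133 = 47;  s_134 = 6;  s_135 = 7
  s_136 = 39;  s_137 = 92;  s_138 = 53;  s_139 = 73;  s_140 = 78;  s_141 = 34
  s_142 = 2;  s_143 = 15;  s_144 = 91;  s_145 = 66;  s_146 = 47;  s_147 = 25
  s_148 = 36;  s_149 = 43;  s_150 = 7;  s_151 = 81;  s_152 = 92;  s_153 = 83
  s_154 = 61;  s_155 = 14;  s_156 = 2;  s_157 = 4;  s_158 = 47;  s_159 = 76
  s_160 = 79;  s_161 = 23;  s_162 = 77;  s_163 = 45;  s_164 = 87;  s_165 = 17
  s_166 = 90;  s_167 = 3;  s_168 = 78;  s_169 = 91;  s_170 = 10;  s_171 = 2
  s_172 = 42;  s_173 = 96;  s_174 = 85;  s_175 = 93;  s_176 = 30;  s_177 = 57
  s_178 = 34;  s_179 = 25;  s_180 = 22;  s_181 = 93;  s_182 = 16;  s_183 = 61
  s_184 = 38;  s_185 = 38;  s_186 = 87;  s_187 = 46;  s_188 = 44;  s_189 = 37
  s_190 = 91;  s_191 = 31;  s_192 = 85;  s_193 = 85;  s_194 = 41;  s_195 = 85
  s_196 = 30;  s_197 = 78;  s_198 = 18;  s_199 = 91;  s_200 = 13;  s_201 = 93
  s_202 = 56;  s_203 = 3;  s_204 = 45;  s_205 = 86;  s_206 = 13;  s_207 = 50
  s_208 = 12;  s_209 = 26;  s_210 = 95;  s_211 = 47;  s_212 = 35;  s_213 = 51
  s_214 = 94;  s_215 = 26;  s_216 = 89;  s_217 = 96;  s_218 = 23;  s_219 = 33
  s_220 = 51;  s_221 = 68;  s_222 = 91;  s_223 = 20;  s_224 = 42;  s_225 = 25
  s_226 = 17;  s_227 = 38;  s_228 = 81;  s_229 = 45;  s_230 = 8;  s_231 = 75
  s_232 = 20;  s_233 = 22;  s_234 = 81;  s_235 = 46;  s_236 = 69;  s_237 = 61
  s_238 = 69;  s_239 = 89;  s_240 = 31;  s_241 = 20;  s_242 = 73;  s_243 = 3
  s_244 = 67;  s_245 = 61;  s_246 = 83;  s_247 = 5;  s_248 = 78;  s_249 = 56
  s_250 = 26;  s_251 = 52;  s_252 = 44;  s_253 = 70;  s_254 = 60;  s_255 = 24
  s_256 = 87;  s_257 = 77;  s_258 = 64;  s_259 = 37;  s_260 = 24;  s_261 = 90
  s_262 = 6;  s_263 = 61;  s_264 = 85;  s_265 = 60;  s_266 = 6;  s_267 = 79
  s_268 = 11;  s_269 = 43;  s_270 = 21;  s_271 = 37;  s_272 = 84;  s_273 = 2
  s_274 = 42;  s_275 = 47;  s_276 = 37;  s_277 = 12;  s_278 = 67;  s_279 = 92
  s_280 = 68;  s_281 = 28;  s_282 = 5;  s_283 = 32;  s_284 = 7;  s_285 = 52
  s_286 = 43;  s_287 = 13;  s_288 = 27;  s_289 = 64;  s_290 = 64;  s_291 = 29
  s_292 = 41;  s_293 = 41;  s_294 = 51;  s_295 = 78;  s_296 = 54;  s_297 = 34
  s_298 = 83;  s_299 = 37;  s_300 = 81;  s_301 = 73;  s_302 = 50;  s_303 = 64
  s_304 = 72;  s_305 = 41;  s_306 = 38;  s_307 = 30;  s_308 = 64;  s_309 = 78
  s_310 = 59;  s_311 = 46;  s_312 = 81;  s_313 = 40;  s_314 = 85;  s_315 = 13
  s_316 = 16;  s_317 = 92;  s_318 = 38;  s_319 = 68;  s_320 = 14;  s_321 = 78
  s_322 = 91;  s_323 = 6;  s_324 = 31;  s_325 = 10;  s_326 = 68;  s_327 = 90
  s_328 = 3;  s_329 = 76;  s_330 = 79;  s_331 = 86;  s_332 = 87;  s_333 = 45
  s_334 = 70;  s_335 = 42;  s_336 = 18;  s_337 = 85;  s_338 = 74;  s_339 = 3
  s_340 = 57;  s_341 = 36;  s_342 = 70;  s_343 = 88;  s_344 = 63;  s_345 = 56
  s_346 = 23;  s_347 = 56;  s_348 = 69;  s_349 = 29;  s_350 = 75;  s_351 = 55
  s_352 = 3;  s_353 = 82;  s_354 = 85;  s_355 = 48;  s_356 = 59;  s_357 = 66
  s_358 = 3;  s_359 = 30;  s_360 = 40;  s_361 = 47;  s_362 = 13;  s_363 = 45
  s_364 = 29;  s_365 = 46;  s_366 = 66;  s_367 = 0;  s_368 = 70;  s_369 = 1
  s_370 = 42;  s_371 = 51;  s_372 = 95;  s_373 = 83;  s_374 = 16;  s_375 = 36
  s_376 = 54;  s_377 = 83;  s_378 = 53;  s_379 = 91;  s_380 = 11;  s_381 = 51
  s_382 = 35;  s_383 = 76;  s_384 = 96;  s_385 = 65
s_386 = 13·65 + 78·96 + 32·76 + 25·35 = 0
s_387 = 13·0 + 78·65 + 32·96 + 25·76 = 51

51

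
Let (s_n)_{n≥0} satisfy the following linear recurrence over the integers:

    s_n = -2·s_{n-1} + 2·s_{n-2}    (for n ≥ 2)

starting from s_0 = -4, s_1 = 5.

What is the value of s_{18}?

-164581888

s_2 = -2·5 + 2·-4 = -18
s_3 = -2·-18 + 2·5 = 46
s_4 = -2·46 + 2·-18 = -128
s_5 = -2·-128 + 2·46 = 348
s_6 = -2·348 + 2·-128 = -952
s_7 = -2·-952 + 2·348 = 2600
s_8 = -2·2600 + 2·-952 = -7104
s_9 = -2·-7104 + 2·2600 = 19408
s_10 = -2·19408 + 2·-7104 = -53024
s_11 = -2·-53024 + 2·19408 = 144864
s_12 = -2·144864 + 2·-53024 = -395776
s_13 = -2·-395776 + 2·144864 = 1081280
s_14 = -2·1081280 + 2·-395776 = -2954112
s_15 = -2·-2954112 + 2·1081280 = 8070784
s_16 = -2·8070784 + 2·-2954112 = -22049792
s_17 = -2·-22049792 + 2·8070784 = 60241152
s_18 = -2·60241152 + 2·-22049792 = -164581888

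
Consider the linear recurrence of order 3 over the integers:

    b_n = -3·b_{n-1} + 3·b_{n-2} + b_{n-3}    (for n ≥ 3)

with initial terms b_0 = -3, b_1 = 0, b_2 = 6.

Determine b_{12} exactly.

b_3 = -3·6 + 3·0 + 1·-3 = -21
b_4 = -3·-21 + 3·6 + 1·0 = 81
b_5 = -3·81 + 3·-21 + 1·6 = -300
b_6 = -3·-300 + 3·81 + 1·-21 = 1122
b_7 = -3·1122 + 3·-300 + 1·81 = -4185
b_8 = -3·-4185 + 3·1122 + 1·-300 = 15621
b_9 = -3·15621 + 3·-4185 + 1·1122 = -58296
b_10 = -3·-58296 + 3·15621 + 1·-4185 = 217566
b_11 = -3·217566 + 3·-58296 + 1·15621 = -811965
b_12 = -3·-811965 + 3·217566 + 1·-58296 = 3030297

3030297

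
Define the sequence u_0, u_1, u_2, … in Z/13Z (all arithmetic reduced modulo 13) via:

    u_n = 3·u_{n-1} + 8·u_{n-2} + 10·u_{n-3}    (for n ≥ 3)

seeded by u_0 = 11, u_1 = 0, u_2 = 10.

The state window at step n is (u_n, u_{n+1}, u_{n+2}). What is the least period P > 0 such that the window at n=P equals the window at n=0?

n=0: window = (11, 0, 10)
n=1: window = (0, 10, 10)
n=2: window = (10, 10, 6)
n=3: window = (10, 6, 3)
n=4: window = (6, 3, 1)
n=5: window = (3, 1, 9)
n=6: window = (1, 9, 0)
n=7: window = (9, 0, 4)
n=8: window = (0, 4, 11)
n=9: window = (4, 11, 0)
n=10: window = (11, 0, 11)
n=11: window = (0, 11, 0)
n=12: window = (11, 0, 10)
window at n=12 equals window at n=0 → period = 12

12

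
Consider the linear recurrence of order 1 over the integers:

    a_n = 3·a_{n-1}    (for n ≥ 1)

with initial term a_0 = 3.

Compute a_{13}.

4782969

a_1 = 3·3 = 9
a_2 = 3·9 = 27
a_3 = 3·27 = 81
a_4 = 3·81 = 243
a_5 = 3·243 = 729
a_6 = 3·729 = 2187
a_7 = 3·2187 = 6561
a_8 = 3·6561 = 19683
a_9 = 3·19683 = 59049
a_10 = 3·59049 = 177147
a_11 = 3·177147 = 531441
a_12 = 3·531441 = 1594323
a_13 = 3·1594323 = 4782969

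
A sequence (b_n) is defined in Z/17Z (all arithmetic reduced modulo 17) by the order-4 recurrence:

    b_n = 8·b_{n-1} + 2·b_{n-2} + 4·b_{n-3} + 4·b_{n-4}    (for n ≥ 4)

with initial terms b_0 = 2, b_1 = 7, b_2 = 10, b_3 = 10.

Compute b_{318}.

2

b_4 = 8·10 + 2·10 + 4·7 + 4·2 = 0
b_5 = 8·0 + 2·10 + 4·10 + 4·7 = 3
b_6 = 8·3 + 2·0 + 4·10 + 4·10 = 2
b_7 = 8·2 + 2·3 + 4·0 + 4·10 = 11
b_8 = 8·11 + 2·2 + 4·3 + 4·0 = 2
b_9 = 8·2 + 2·11 + 4·2 + 4·3 = 7
b_10 = 8·7 + 2·2 + 4·11 + 4·2 = 10
b_11 = 8·10 + 2·7 + 4·2 + 4·11 = 10
(b_8, b_9, b_10, b_11) = (2, 7, 10, 10) = (b_0, b_1, b_2, b_3), so the sequence has period 8.
318 ≡ 6 (mod 8), hence b_318 = b_6 = 2.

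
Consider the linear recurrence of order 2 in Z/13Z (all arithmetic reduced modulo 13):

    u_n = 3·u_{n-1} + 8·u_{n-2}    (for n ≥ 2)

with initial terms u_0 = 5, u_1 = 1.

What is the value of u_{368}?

u_2 = 3·1 + 8·5 = 4
u_3 = 3·4 + 8·1 = 7
u_4 = 3·7 + 8·4 = 1
u_5 = 3·1 + 8·7 = 7
u_6 = 3·7 + 8·1 = 3
u_7 = 3·3 + 8·7 = 0
u_8 = 3·0 + 8·3 = 11
u_9 = 3·11 + 8·0 = 7
u_10 = 3·7 + 8·11 = 5
u_11 = 3·5 + 8·7 = 6
u_12 = 3·6 + 8·5 = 6
u_13 = 3·6 + 8·6 = 1
u_14 = 3·1 + 8·6 = 12
u_15 = 3·12 + 8·1 = 5
u_16 = 3·5 + 8·12 = 7
u_17 = 3·7 + 8·5 = 9
u_18 = 3·9 + 8·7 = 5
u_19 = 3·5 + 8·9 = 9
u_20 = 3·9 + 8·5 = 2
u_21 = 3·2 + 8·9 = 0
u_22 = 3·0 + 8·2 = 3
u_23 = 3·3 + 8·0 = 9
u_24 = 3·9 + 8·3 = 12
u_25 = 3·12 + 8·9 = 4
u_26 = 3·4 + 8·12 = 4
u_27 = 3·4 + 8·4 = 5
u_28 = 3·5 + 8·4 = 8
u_29 = 3·8 + 8·5 = 12
u_30 = 3·12 + 8·8 = 9
u_31 = 3·9 + 8·12 = 6
u_32 = 3·6 + 8·9 = 12
u_33 = 3·12 + 8·6 = 6
u_34 = 3·6 + 8·12 = 10
u_35 = 3·10 + 8·6 = 0
u_36 = 3·0 + 8·10 = 2
u_37 = 3·2 + 8·0 = 6
u_38 = 3·6 + 8·2 = 8
u_39 = 3·8 + 8·6 = 7
u_40 = 3·7 + 8·8 = 7
u_41 = 3·7 + 8·7 = 12
u_42 = 3·12 + 8·7 = 1
u_43 = 3·1 + 8·12 = 8
u_44 = 3·8 + 8·1 = 6
u_45 = 3·6 + 8·8 = 4
u_46 = 3·4 + 8·6 = 8
u_47 = 3·8 + 8·4 = 4
u_48 = 3·4 + 8·8 = 11
u_49 = 3·11 + 8·4 = 0
u_50 = 3·0 + 8·11 = 10
u_51 = 3·10 + 8·0 = 4
u_52 = 3·4 + 8·10 = 1
u_53 = 3·1 + 8·4 = 9
u_54 = 3·9 + 8·1 = 9
u_55 = 3·9 + 8·9 = 8
u_56 = 3·8 + 8·9 = 5
u_57 = 3·5 + 8·8 = 1
(u_56, u_57) = (5, 1) = (u_0, u_1), so the sequence has period 56.
368 ≡ 32 (mod 56), hence u_368 = u_32 = 12.

12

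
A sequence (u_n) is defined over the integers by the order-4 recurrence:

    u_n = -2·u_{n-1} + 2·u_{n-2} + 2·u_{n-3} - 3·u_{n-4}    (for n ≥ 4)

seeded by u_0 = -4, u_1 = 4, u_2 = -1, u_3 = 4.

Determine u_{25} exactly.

u_4 = -2·4 + 2·-1 + 2·4 + -3·-4 = 10
u_5 = -2·10 + 2·4 + 2·-1 + -3·4 = -26
u_6 = -2·-26 + 2·10 + 2·4 + -3·-1 = 83
u_7 = -2·83 + 2·-26 + 2·10 + -3·4 = -210
u_8 = -2·-210 + 2·83 + 2·-26 + -3·10 = 504
u_9 = -2·504 + 2·-210 + 2·83 + -3·-26 = -1184
u_10 = -2·-1184 + 2·504 + 2·-210 + -3·83 = 2707
u_11 = -2·2707 + 2·-1184 + 2·504 + -3·-210 = -6144
u_12 = -2·-6144 + 2·2707 + 2·-1184 + -3·504 = 13822
u_13 = -2·13822 + 2·-6144 + 2·2707 + -3·-1184 = -30966
u_14 = -2·-30966 + 2·13822 + 2·-6144 + -3·2707 = 69167
u_15 = -2·69167 + 2·-30966 + 2·13822 + -3·-6144 = -154190
u_16 = -2·-154190 + 2·69167 + 2·-30966 + -3·13822 = 343316
u_17 = -2·343316 + 2·-154190 + 2·69167 + -3·-30966 = -763780
u_18 = -2·-763780 + 2·343316 + 2·-154190 + -3·69167 = 1698311
u_19 = -2·1698311 + 2·-763780 + 2·343316 + -3·-154190 = -3774980
u_20 = -2·-3774980 + 2·1698311 + 2·-763780 + -3·343316 = 8389074
u_21 = -2·8389074 + 2·-3774980 + 2·1698311 + -3·-763780 = -18640146
u_22 = -2·-18640146 + 2·8389074 + 2·-3774980 + -3·1698311 = 41413547
u_23 = -2·41413547 + 2·-18640146 + 2·8389074 + -3·-3774980 = -92004298
u_24 = -2·-92004298 + 2·41413547 + 2·-18640146 + -3·8389074 = 204388176
u_25 = -2·204388176 + 2·-92004298 + 2·41413547 + -3·-18640146 = -454037416

-454037416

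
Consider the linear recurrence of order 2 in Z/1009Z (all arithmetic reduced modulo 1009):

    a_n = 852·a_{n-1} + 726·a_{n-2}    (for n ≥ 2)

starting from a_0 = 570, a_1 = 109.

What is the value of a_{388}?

a_2 = 852·109 + 726·570 = 170
a_3 = 852·170 + 726·109 = 985
a_4 = 852·985 + 726·170 = 54
a_5 = 852·54 + 726·985 = 332
a_6 = 852·332 + 726·54 = 197
a_7 = 852·197 + 726·332 = 231
Continuing the recurrence:
  a_8 = 810;  a_9 = 176;  a_10 = 433;  a_11 = 264;  a_12 = 480;  a_13 = 269
  a_14 = 520;  a_15 = 646;  a_16 = 641;  a_17 = 74;  a_18 = 707;  a_19 = 238
  a_20 = 677;  a_21 = 914;  a_22 = 908;  a_23 = 364;  a_24 = 696;  a_25 = 615
  a_26 = 96;  a_27 = 575;  a_28 = 610;  a_29 = 818;  a_30 = 635;  a_31 = 772
  a_32 = 782;  a_33 = 801;  a_34 = 33;  a_35 = 206;  a_36 = 697;  a_37 = 776
  a_38 = 770;  a_39 = 544;  a_40 = 391;  a_41 = 587;  a_42 = 1006;  a_43 = 835
  a_44 = 924;  a_45 = 29;  a_46 = 331;  a_47 = 366;  a_48 = 215;  a_49 = 900
  a_50 = 664;  a_51 = 256;  a_52 = 939;  a_53 = 91;  a_54 = 478;  a_55 = 101
  a_56 = 219;  a_57 = 601;  a_58 = 61;  a_59 = 951;  a_60 = 924;  a_61 = 498
  a_62 = 355;  a_63 = 86;  a_64 = 50;  a_65 = 100;  a_66 = 420;  a_67 = 606
  a_68 = 915;  a_69 = 664;  a_70 = 47;  a_71 = 455;  a_72 = 20;  a_73 = 274
  a_74 = 763;  a_75 = 431;  a_76 = 942;  a_77 = 545;  a_78 = 999;  a_79 = 703
  a_80 = 422;  a_81 = 164;  a_82 = 122;  a_83 = 19;  a_84 = 833;  a_85 = 57
  a_86 = 499;  a_87 = 372;  a_88 = 161;  a_89 = 617;  a_90 = 846;  a_91 = 312
  a_92 = 172;  a_93 = 735;  a_94 = 396;  a_95 = 235;  a_96 = 369;  a_97 = 678
  a_98 = 8;  a_99 = 598;  a_100 = 714;  a_101 = 179;  a_102 = 896;  a_103 = 381
  a_104 = 414;  a_105 = 727;  a_106 = 769;  a_107 = 442;  a_108 = 544;  a_109 = 387
  a_110 = 206;  a_111 = 406;  a_112 = 49;  a_113 = 507;  a_114 = 371;  a_115 = 72
  a_116 = 747;  a_117 = 578;  a_118 = 553;  a_119 = 846;  a_120 = 262;  a_121 = 959
  a_122 = 298;  a_123 = 661;  a_124 = 572;  a_125 = 608;  a_126 = 972;  a_127 = 230
  a_128 = 595;  a_129 = 917;  a_130 = 436;  a_131 = 971;  a_132 = 631;  a_133 = 479
  a_134 = 492;  a_135 = 98;  a_136 = 764;  a_137 = 641;  a_138 = 986;  a_139 = 801
  a_140 = 823;  a_141 = 283;  a_142 = 135;  a_143 = 625;  a_144 = 894;  a_145 = 602
  a_146 = 589;  a_147 = 510;  a_148 = 448;  a_149 = 251;  a_150 = 294;  a_151 = 862
  a_152 = 417;  a_153 = 348;  a_154 = 901;  a_155 = 201;  a_156 = 16;  a_157 = 136
  a_158 = 354;  a_159 = 780;  a_160 = 347;  a_161 = 238;  a_162 = 648;  a_163 = 422
  a_164 = 594;  a_165 = 215;  a_166 = 952;  a_167 = 572;  a_168 = 993;  a_169 = 58
  a_170 = 467;  a_171 = 68;  a_172 = 441;  a_173 = 311;  a_174 = 927;  a_175 = 536
  a_176 = 603;  a_177 = 846;  a_178 = 238;  a_179 = 691;  a_180 = 734;  a_181 = 990
  a_182 = 88;  a_183 = 642;  a_184 = 427;  a_185 = 498;  a_186 = 755;  a_187 = 853
  a_188 = 519;  a_189 = 1007;  a_190 = 751;  a_191 = 712;  a_192 = 581;  a_193 = 906
  a_194 = 71;  a_195 = 849;  a_196 = 991;  a_197 = 683;  a_198 = 781;  a_199 = 920
  a_200 = 804;  a_201 = 868;  a_202 = 441;  a_203 = 936;  a_204 = 675;  a_205 = 449
  a_206 = 822;  a_207 = 165;  a_208 = 782;  a_209 = 43;  a_210 = 986;  a_211 = 523
  a_212 = 73;  a_213 = 961;  a_214 = 1003;  a_215 = 400;  a_216 = 447;  a_217 = 259
  a_218 = 330;  a_219 = 9;  a_220 = 43;  a_221 = 792;  a_222 = 711;  a_223 = 234
  a_224 = 173;  a_225 = 454;  a_226 = 843;  a_227 = 498;  a_228 = 71;  a_229 = 278
  a_230 = 837;  a_231 = 798;  a_232 = 74;  a_233 = 672;  a_234 = 688;  a_235 = 472
  a_236 = 595;  a_237 = 34;  a_238 = 834;  a_239 = 700;  a_240 = 165;  a_241 = 1002
  a_242 = 818;  a_243 = 689;  a_244 = 366;  a_245 = 810;  a_246 = 313;  a_247 = 113
  a_248 = 634;  a_249 = 662;  a_250 = 173;  a_251 = 410;  a_252 = 688;  a_253 = 961
  a_254 = 506;  a_255 = 736;  a_256 = 563;  a_257 = 976;  a_258 = 229;  a_259 = 629
  a_260 = 907;  a_261 = 456;  a_262 = 661;  a_263 = 254;  a_264 = 84;  a_265 = 695
  a_266 = 301;  a_267 = 236;  a_268 = 863;  a_269 = 530;  a_270 = 486;  a_271 = 733
  a_272 = 640;  a_273 = 835;  a_274 = 575;  a_275 = 336;  a_276 = 449;  a_277 = 904
  a_278 = 408;  a_279 = 974;  a_280 = 12;  a_281 = 958;  a_282 = 575;  a_283 = 842
  a_284 = 718;  a_285 = 120;  a_286 = 955;  a_287 = 752;  a_288 = 136;  a_289 = 929
  a_290 = 306;  a_291 = 832;  a_292 = 722;  a_293 = 304;  a_294 = 196;  a_295 = 240
  a_296 = 689;  a_297 = 482;  a_298 = 760;  a_299 = 560;  a_300 = 709;  a_301 = 619
  a_302 = 834;  a_303 = 621;  a_304 = 460;  a_305 = 251;  a_306 = 934;  a_307 = 273
  a_308 = 562;  a_309 = 992;  a_310 = 18;  a_311 = 976;  a_312 = 87;  a_313 = 725
  a_314 = 796;  a_315 = 805;  a_316 = 488;  a_317 = 287;  a_318 = 475;  a_319 = 599
  a_320 = 575;  a_321 = 530;  a_322 = 261;  a_323 = 743;  a_324 = 187;  a_325 = 514
  a_326 = 578;  a_327 = 907;  a_328 = 763;  a_329 = 894;  a_330 = 899;  a_331 = 374
  a_332 = 664;  a_333 = 791;  a_334 = 691;  a_335 = 630;  a_336 = 165;  a_337 = 632
  a_338 = 386;  a_339 = 684;  a_340 = 309;  a_341 = 75;  a_342 = 669;  a_343 = 876
  a_344 = 57;  a_345 = 438;  a_346 = 868;  a_347 = 92;  a_348 = 234;  a_349 = 793
  a_350 = 987;  a_351 = 6;  a_352 = 239;  a_353 = 130;  a_354 = 745;  a_355 = 622
  a_356 = 265;  a_357 = 313;  a_358 = 980;  a_359 = 730;  a_360 = 551;  a_361 = 522
  a_362 = 237;  a_363 = 721;  a_364 = 343;  a_365 = 410;  a_366 = 1;  a_367 = 857
  a_368 = 374;  a_369 = 442;  a_370 = 330;  a_371 = 688;  a_372 = 394;  a_373 = 733
  a_374 = 442;  a_375 = 642;  a_376 = 136;  a_377 = 780;  a_378 = 492;  a_379 = 680
  a_380 = 200;  a_381 = 158;  a_382 = 323;  a_383 = 430;  a_384 = 503;  a_385 = 130
  a_386 = 699
a_387 = 852·699 + 726·130 = 781
a_388 = 852·781 + 726·699 = 428

428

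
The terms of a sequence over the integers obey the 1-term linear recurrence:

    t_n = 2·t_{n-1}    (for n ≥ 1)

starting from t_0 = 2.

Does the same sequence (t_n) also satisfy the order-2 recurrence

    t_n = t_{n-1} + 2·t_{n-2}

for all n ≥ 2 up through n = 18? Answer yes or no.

Terms t_0..t_18: 2, 4, 8, 16, 32, 64, 128, 256, 512, 1024, 2048, 4096, 8192, 16384, 32768, 65536, 131072, 262144, 524288
n=2: candidate gives 8, actual t_2 = 8 ✓
n=3: candidate gives 16, actual t_3 = 16 ✓
n=4: candidate gives 32, actual t_4 = 32 ✓
n=5: candidate gives 64, actual t_5 = 64 ✓
n=6: candidate gives 128, actual t_6 = 128 ✓
n=7: candidate gives 256, actual t_7 = 256 ✓
n=8: candidate gives 512, actual t_8 = 512 ✓
n=9: candidate gives 1024, actual t_9 = 1024 ✓
n=10: candidate gives 2048, actual t_10 = 2048 ✓
n=11: candidate gives 4096, actual t_11 = 4096 ✓
n=12: candidate gives 8192, actual t_12 = 8192 ✓
n=13: candidate gives 16384, actual t_13 = 16384 ✓
n=14: candidate gives 32768, actual t_14 = 32768 ✓
n=15: candidate gives 65536, actual t_15 = 65536 ✓
n=16: candidate gives 131072, actual t_16 = 131072 ✓
n=17: candidate gives 262144, actual t_17 = 262144 ✓
n=18: candidate gives 524288, actual t_18 = 524288 ✓

yes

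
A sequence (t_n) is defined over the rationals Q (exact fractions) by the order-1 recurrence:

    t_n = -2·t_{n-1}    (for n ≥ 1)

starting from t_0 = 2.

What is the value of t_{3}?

-16

t_1 = -2·2 = -4
t_2 = -2·-4 = 8
t_3 = -2·8 = -16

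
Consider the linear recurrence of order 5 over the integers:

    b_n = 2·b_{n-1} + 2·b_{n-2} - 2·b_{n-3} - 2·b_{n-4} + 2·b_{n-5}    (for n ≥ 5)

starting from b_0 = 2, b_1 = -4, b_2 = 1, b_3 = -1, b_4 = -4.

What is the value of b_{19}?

b_5 = 2·-4 + 2·-1 + -2·1 + -2·-4 + 2·2 = 0
b_6 = 2·0 + 2·-4 + -2·-1 + -2·1 + 2·-4 = -16
b_7 = 2·-16 + 2·0 + -2·-4 + -2·-1 + 2·1 = -20
b_8 = 2·-20 + 2·-16 + -2·0 + -2·-4 + 2·-1 = -66
b_9 = 2·-66 + 2·-20 + -2·-16 + -2·0 + 2·-4 = -148
b_10 = 2·-148 + 2·-66 + -2·-20 + -2·-16 + 2·0 = -356
b_11 = 2·-356 + 2·-148 + -2·-66 + -2·-20 + 2·-16 = -868
b_12 = 2·-868 + 2·-356 + -2·-148 + -2·-66 + 2·-20 = -2060
b_13 = 2·-2060 + 2·-868 + -2·-356 + -2·-148 + 2·-66 = -4980
b_14 = 2·-4980 + 2·-2060 + -2·-868 + -2·-356 + 2·-148 = -11928
b_15 = 2·-11928 + 2·-4980 + -2·-2060 + -2·-868 + 2·-356 = -28672
b_16 = 2·-28672 + 2·-11928 + -2·-4980 + -2·-2060 + 2·-868 = -68856
b_17 = 2·-68856 + 2·-28672 + -2·-11928 + -2·-4980 + 2·-2060 = -165360
b_18 = 2·-165360 + 2·-68856 + -2·-28672 + -2·-11928 + 2·-4980 = -397192
b_19 = 2·-397192 + 2·-165360 + -2·-68856 + -2·-28672 + 2·-11928 = -953904

-953904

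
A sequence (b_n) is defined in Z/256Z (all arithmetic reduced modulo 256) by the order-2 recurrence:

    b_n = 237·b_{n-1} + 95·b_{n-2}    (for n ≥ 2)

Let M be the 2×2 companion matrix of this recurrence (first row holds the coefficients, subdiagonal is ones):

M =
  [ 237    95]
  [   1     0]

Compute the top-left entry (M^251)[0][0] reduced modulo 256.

96

(M^251)[0][0] is the top entry after applying M 251 times to the unit state (1, 0). Equivalently it is h_{252} for the auxiliary sequence (h_n) obeying the same recurrence with h_1 = 1 and h_i = 0 for 0 ≤ i < 1:
h_2 = 237·1 + 95·0 = 237
h_3 = 237·237 + 95·1 = 200
h_4 = 237·200 + 95·237 = 27
h_5 = 237·27 + 95·200 = 55
h_6 = 237·55 + 95·27 = 240
h_7 = 237·240 + 95·55 = 153
Continuing the recurrence:
  h_8 = 181;  h_9 = 88;  h_10 = 163;  h_11 = 143;  h_12 = 224;  h_13 = 113
  h_14 = 189;  h_15 = 232;  h_16 = 235;  h_17 = 167;  h_18 = 208;  h_19 = 137
  h_20 = 5;  h_21 = 120;  h_22 = 243;  h_23 = 127;  h_24 = 192;  h_25 = 225
  h_26 = 141;  h_27 = 8;  h_28 = 187;  h_29 = 23;  h_30 = 176;  h_31 = 121
  h_32 = 85;  h_33 = 152;  h_34 = 67;  h_35 = 111;  h_36 = 160;  h_37 = 81
  h_38 = 93;  h_39 = 40;  h_40 = 139;  h_41 = 135;  h_42 = 144;  h_43 = 105
  h_44 = 165;  h_45 = 184;  h_46 = 147;  h_47 = 95;  h_48 = 128;  h_49 = 193
  h_50 = 45;  h_51 = 72;  h_52 = 91;  h_53 = 247;  h_54 = 112;  h_55 = 89
  h_56 = 245;  h_57 = 216;  h_58 = 227;  h_59 = 79;  h_60 = 96;  h_61 = 49
  h_62 = 253;  h_63 = 104;  h_64 = 43;  h_65 = 103;  h_66 = 80;  h_67 = 73
  h_68 = 69;  h_69 = 248;  h_70 = 51;  h_71 = 63;  h_72 = 64;  h_73 = 161
  h_74 = 205;  h_75 = 136;  h_76 = 251;  h_77 = 215;  h_78 = 48;  h_79 = 57
  h_80 = 149;  h_81 = 24;  h_82 = 131;  h_83 = 47;  h_84 = 32;  h_85 = 17
  h_86 = 157;  h_87 = 168;  h_88 = 203;  h_89 = 71;  h_90 = 16;  h_91 = 41
  h_92 = 229;  h_93 = 56;  h_94 = 211;  h_95 = 31;  h_96 = 0;  h_97 = 129
  h_98 = 109;  h_99 = 200;  h_100 = 155;  h_101 = 183;  h_102 = 240;  h_103 = 25
  h_104 = 53;  h_105 = 88;  h_106 = 35;  h_107 = 15;  h_108 = 224;  h_109 = 241
  h_110 = 61;  h_111 = 232;  h_112 = 107;  h_113 = 39;  h_114 = 208;  h_115 = 9
  h_116 = 133;  h_117 = 120;  h_118 = 115;  h_119 = 255;  h_120 = 192;  h_121 = 97
  h_122 = 13;  h_123 = 8;  h_124 = 59;  h_125 = 151;  h_126 = 176;  h_127 = 249
  h_128 = 213;  h_129 = 152;  h_130 = 195;  h_131 = 239;  h_132 = 160;  h_133 = 209
  h_134 = 221;  h_135 = 40;  h_136 = 11;  h_137 = 7;  h_138 = 144;  h_139 = 233
  h_140 = 37;  h_141 = 184;  h_142 = 19;  h_143 = 223;  h_144 = 128;  h_145 = 65
  h_146 = 173;  h_147 = 72;  h_148 = 219;  h_149 = 119;  h_150 = 112;  h_151 = 217
  h_152 = 117;  h_153 = 216;  h_154 = 99;  h_155 = 207;  h_156 = 96;  h_157 = 177
  h_158 = 125;  h_159 = 104;  h_160 = 171;  h_161 = 231;  h_162 = 80;  h_163 = 201
  h_164 = 197;  h_165 = 248;  h_166 = 179;  h_167 = 191;  h_168 = 64;  h_169 = 33
  h_170 = 77;  h_171 = 136;  h_172 = 123;  h_173 = 87;  h_174 = 48;  h_175 = 185
  h_176 = 21;  h_177 = 24;  h_178 = 3;  h_179 = 175;  h_180 = 32;  h_181 = 145
  h_182 = 29;  h_183 = 168;  h_184 = 75;  h_185 = 199;  h_186 = 16;  h_187 = 169
  h_188 = 101;  h_189 = 56;  h_190 = 83;  h_191 = 159;  h_192 = 0;  h_193 = 1
  h_194 = 237;  h_195 = 200;  h_196 = 27;  h_197 = 55;  h_198 = 240;  h_199 = 153
  h_200 = 181;  h_201 = 88;  h_202 = 163;  h_203 = 143;  h_204 = 224;  h_205 = 113
  h_206 = 189;  h_207 = 232;  h_208 = 235;  h_209 = 167;  h_210 = 208;  h_211 = 137
  h_212 = 5;  h_213 = 120;  h_214 = 243;  h_215 = 127;  h_216 = 192;  h_217 = 225
  h_218 = 141;  h_219 = 8;  h_220 = 187;  h_221 = 23;  h_222 = 176;  h_223 = 121
  h_224 = 85;  h_225 = 152;  h_226 = 67;  h_227 = 111;  h_228 = 160;  h_229 = 81
  h_230 = 93;  h_231 = 40;  h_232 = 139;  h_233 = 135;  h_234 = 144;  h_235 = 105
  h_236 = 165;  h_237 = 184;  h_238 = 147;  h_239 = 95;  h_240 = 128;  h_241 = 193
  h_242 = 45;  h_243 = 72;  h_244 = 91;  h_245 = 247;  h_246 = 112;  h_247 = 89
  h_248 = 245;  h_249 = 216;  h_250 = 227
h_251 = 237·227 + 95·216 = 79
h_252 = 237·79 + 95·227 = 96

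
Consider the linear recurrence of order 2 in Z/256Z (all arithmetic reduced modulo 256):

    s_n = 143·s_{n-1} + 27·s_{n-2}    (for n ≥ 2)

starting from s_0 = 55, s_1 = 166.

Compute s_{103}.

s_2 = 143·166 + 27·55 = 135
s_3 = 143·135 + 27·166 = 235
s_4 = 143·235 + 27·135 = 130
s_5 = 143·130 + 27·235 = 103
s_6 = 143·103 + 27·130 = 63
s_7 = 143·63 + 27·103 = 14
s_8 = 143·14 + 27·63 = 119
s_9 = 143·119 + 27·14 = 243
s_10 = 143·243 + 27·119 = 74
s_11 = 143·74 + 27·243 = 247
s_12 = 143·247 + 27·74 = 199
s_13 = 143·199 + 27·247 = 54
s_14 = 143·54 + 27·199 = 39
s_15 = 143·39 + 27·54 = 123
s_16 = 143·123 + 27·39 = 210
s_17 = 143·210 + 27·123 = 71
s_18 = 143·71 + 27·210 = 207
s_19 = 143·207 + 27·71 = 30
s_20 = 143·30 + 27·207 = 151
s_21 = 143·151 + 27·30 = 131
s_22 = 143·131 + 27·151 = 26
s_23 = 143·26 + 27·131 = 87
s_24 = 143·87 + 27·26 = 87
s_25 = 143·87 + 27·87 = 198
s_26 = 143·198 + 27·87 = 199
s_27 = 143·199 + 27·198 = 11
s_28 = 143·11 + 27·199 = 34
s_29 = 143·34 + 27·11 = 39
s_30 = 143·39 + 27·34 = 95
s_31 = 143·95 + 27·39 = 46
s_32 = 143·46 + 27·95 = 183
s_33 = 143·183 + 27·46 = 19
s_34 = 143·19 + 27·183 = 234
s_35 = 143·234 + 27·19 = 183
s_36 = 143·183 + 27·234 = 231
s_37 = 143·231 + 27·183 = 86
s_38 = 143·86 + 27·231 = 103
s_39 = 143·103 + 27·86 = 155
s_40 = 143·155 + 27·103 = 114
s_41 = 143·114 + 27·155 = 7
s_42 = 143·7 + 27·114 = 239
s_43 = 143·239 + 27·7 = 62
s_44 = 143·62 + 27·239 = 215
s_45 = 143·215 + 27·62 = 163
s_46 = 143·163 + 27·215 = 186
s_47 = 143·186 + 27·163 = 23
s_48 = 143·23 + 27·186 = 119
s_49 = 143·119 + 27·23 = 230
s_50 = 143·230 + 27·119 = 7
s_51 = 143·7 + 27·230 = 43
s_52 = 143·43 + 27·7 = 194
s_53 = 143·194 + 27·43 = 231
s_54 = 143·231 + 27·194 = 127
s_55 = 143·127 + 27·231 = 78
s_56 = 143·78 + 27·127 = 247
s_57 = 143·247 + 27·78 = 51
s_58 = 143·51 + 27·247 = 138
s_59 = 143·138 + 27·51 = 119
s_60 = 143·119 + 27·138 = 7
s_61 = 143·7 + 27·119 = 118
s_62 = 143·118 + 27·7 = 167
s_63 = 143·167 + 27·118 = 187
s_64 = 143·187 + 27·167 = 18
s_65 = 143·18 + 27·187 = 199
s_66 = 143·199 + 27·18 = 15
s_67 = 143·15 + 27·199 = 94
s_68 = 143·94 + 27·15 = 23
s_69 = 143·23 + 27·94 = 195
s_70 = 143·195 + 27·23 = 90
s_71 = 143·90 + 27·195 = 215
s_72 = 143·215 + 27·90 = 151
s_73 = 143·151 + 27·215 = 6
s_74 = 143·6 + 27·151 = 71
s_75 = 143·71 + 27·6 = 75
s_76 = 143·75 + 27·71 = 98
s_77 = 143·98 + 27·75 = 167
s_78 = 143·167 + 27·98 = 159
s_79 = 143·159 + 27·167 = 110
s_80 = 143·110 + 27·159 = 55
s_81 = 143·55 + 27·110 = 83
s_82 = 143·83 + 27·55 = 42
s_83 = 143·42 + 27·83 = 55
s_84 = 143·55 + 27·42 = 39
s_85 = 143·39 + 27·55 = 150
s_86 = 143·150 + 27·39 = 231
s_87 = 143·231 + 27·150 = 219
s_88 = 143·219 + 27·231 = 178
s_89 = 143·178 + 27·219 = 135
s_90 = 143·135 + 27·178 = 47
s_91 = 143·47 + 27·135 = 126
s_92 = 143·126 + 27·47 = 87
s_93 = 143·87 + 27·126 = 227
s_94 = 143·227 + 27·87 = 250
s_95 = 143·250 + 27·227 = 151
s_96 = 143·151 + 27·250 = 183
s_97 = 143·183 + 27·151 = 38
s_98 = 143·38 + 27·183 = 135
s_99 = 143·135 + 27·38 = 107
s_100 = 143·107 + 27·135 = 2
s_101 = 143·2 + 27·107 = 103
s_102 = 143·103 + 27·2 = 191
s_103 = 143·191 + 27·103 = 142

142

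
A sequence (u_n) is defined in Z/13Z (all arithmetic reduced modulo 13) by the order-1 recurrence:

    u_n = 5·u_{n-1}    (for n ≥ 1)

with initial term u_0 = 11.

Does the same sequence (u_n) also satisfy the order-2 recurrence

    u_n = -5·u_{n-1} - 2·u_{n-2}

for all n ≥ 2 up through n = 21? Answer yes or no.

yes

Terms u_0..u_21: 11, 3, 2, 10, 11, 3, 2, 10, 11, 3, 2, 10, 11, 3, 2, 10, 11, 3, 2, 10, 11, 3
n=2: candidate gives 2, actual u_2 = 2 ✓
n=3: candidate gives 10, actual u_3 = 10 ✓
n=4: candidate gives 11, actual u_4 = 11 ✓
n=5: candidate gives 3, actual u_5 = 3 ✓
n=6: candidate gives 2, actual u_6 = 2 ✓
n=7: candidate gives 10, actual u_7 = 10 ✓
n=8: candidate gives 11, actual u_8 = 11 ✓
n=9: candidate gives 3, actual u_9 = 3 ✓
n=10: candidate gives 2, actual u_10 = 2 ✓
n=11: candidate gives 10, actual u_11 = 10 ✓
n=12: candidate gives 11, actual u_12 = 11 ✓
n=13: candidate gives 3, actual u_13 = 3 ✓
n=14: candidate gives 2, actual u_14 = 2 ✓
n=15: candidate gives 10, actual u_15 = 10 ✓
n=16: candidate gives 11, actual u_16 = 11 ✓
n=17: candidate gives 3, actual u_17 = 3 ✓
n=18: candidate gives 2, actual u_18 = 2 ✓
n=19: candidate gives 10, actual u_19 = 10 ✓
n=20: candidate gives 11, actual u_20 = 11 ✓
n=21: candidate gives 3, actual u_21 = 3 ✓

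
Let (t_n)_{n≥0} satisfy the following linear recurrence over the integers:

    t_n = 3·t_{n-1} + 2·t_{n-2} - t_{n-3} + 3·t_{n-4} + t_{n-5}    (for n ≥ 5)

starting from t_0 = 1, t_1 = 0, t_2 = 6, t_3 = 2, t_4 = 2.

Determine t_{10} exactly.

5609

t_5 = 3·2 + 2·2 + -1·6 + 3·0 + 1·1 = 5
t_6 = 3·5 + 2·2 + -1·2 + 3·6 + 1·0 = 35
t_7 = 3·35 + 2·5 + -1·2 + 3·2 + 1·6 = 125
t_8 = 3·125 + 2·35 + -1·5 + 3·2 + 1·2 = 448
t_9 = 3·448 + 2·125 + -1·35 + 3·5 + 1·2 = 1576
t_10 = 3·1576 + 2·448 + -1·125 + 3·35 + 1·5 = 5609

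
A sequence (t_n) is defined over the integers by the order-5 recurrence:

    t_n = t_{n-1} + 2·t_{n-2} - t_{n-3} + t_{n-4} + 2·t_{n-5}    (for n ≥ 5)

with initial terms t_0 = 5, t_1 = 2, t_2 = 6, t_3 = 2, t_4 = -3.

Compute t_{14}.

3626

t_5 = 1·-3 + 2·2 + -1·6 + 1·2 + 2·5 = 7
t_6 = 1·7 + 2·-3 + -1·2 + 1·6 + 2·2 = 9
t_7 = 1·9 + 2·7 + -1·-3 + 1·2 + 2·6 = 40
t_8 = 1·40 + 2·9 + -1·7 + 1·-3 + 2·2 = 52
t_9 = 1·52 + 2·40 + -1·9 + 1·7 + 2·-3 = 124
t_10 = 1·124 + 2·52 + -1·40 + 1·9 + 2·7 = 211
t_11 = 1·211 + 2·124 + -1·52 + 1·40 + 2·9 = 465
t_12 = 1·465 + 2·211 + -1·124 + 1·52 + 2·40 = 895
t_13 = 1·895 + 2·465 + -1·211 + 1·124 + 2·52 = 1842
t_14 = 1·1842 + 2·895 + -1·465 + 1·211 + 2·124 = 3626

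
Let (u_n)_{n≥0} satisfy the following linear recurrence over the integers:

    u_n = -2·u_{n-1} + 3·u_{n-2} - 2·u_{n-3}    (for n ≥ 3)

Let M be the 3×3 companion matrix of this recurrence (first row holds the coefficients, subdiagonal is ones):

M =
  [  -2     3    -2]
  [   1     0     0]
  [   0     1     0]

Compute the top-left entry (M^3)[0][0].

(M^3)[0][0] is the top entry after applying M 3 times to the unit state (1, 0, 0). Equivalently it is h_{5} for the auxiliary sequence (h_n) obeying the same recurrence with h_2 = 1 and h_i = 0 for 0 ≤ i < 2:
h_3 = -2·1 + 3·0 + -2·0 = -2
h_4 = -2·-2 + 3·1 + -2·0 = 7
h_5 = -2·7 + 3·-2 + -2·1 = -22

-22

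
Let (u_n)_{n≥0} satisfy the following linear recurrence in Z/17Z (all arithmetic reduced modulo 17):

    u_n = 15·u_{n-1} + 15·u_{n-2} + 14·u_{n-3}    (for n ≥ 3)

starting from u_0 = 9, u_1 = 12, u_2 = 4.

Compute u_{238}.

u_3 = 15·4 + 15·12 + 14·9 = 9
u_4 = 15·9 + 15·4 + 14·12 = 6
u_5 = 15·6 + 15·9 + 14·4 = 9
u_6 = 15·9 + 15·6 + 14·9 = 11
u_7 = 15·11 + 15·9 + 14·6 = 10
u_8 = 15·10 + 15·11 + 14·9 = 16
Continuing the recurrence:
  u_9 = 0;  u_10 = 6;  u_11 = 8;  u_12 = 6;  u_13 = 5;  u_14 = 5
  u_15 = 13;  u_16 = 0;  u_17 = 10;  u_18 = 9;  u_19 = 13;  u_20 = 11
  u_21 = 10;  u_22 = 4;  u_23 = 7;  u_24 = 16;  u_25 = 10;  u_26 = 12
  u_27 = 10;  u_28 = 11;  u_29 = 7;  u_30 = 2;  u_31 = 0;  u_32 = 9
  u_33 = 10;  u_34 = 13;  u_35 = 12;  u_36 = 5;  u_37 = 12;  u_38 = 15
  u_39 = 16;  u_40 = 4;  u_41 = 0;  u_42 = 12;  u_43 = 15;  u_44 = 14
  u_45 = 8;  u_46 = 13;  u_47 = 1;  u_48 = 16;  u_49 = 12;  u_50 = 9
  u_51 = 12;  u_52 = 7;  u_53 = 3;  u_54 = 12;  u_55 = 0;  u_56 = 1
  u_57 = 13;  u_58 = 6;  u_59 = 10;  u_60 = 14;  u_61 = 2;  u_62 = 6
  u_63 = 10;  u_64 = 13;  u_65 = 4;  u_66 = 4;  u_67 = 13;  u_68 = 5
  u_69 = 3;  u_70 = 13;  u_71 = 4;  u_72 = 8;  u_73 = 5;  u_74 = 13
  u_75 = 8;  u_76 = 11;  u_77 = 8;  u_78 = 6;  u_79 = 7;  u_80 = 1
  u_81 = 0;  u_82 = 11;  u_83 = 9;  u_84 = 11;  u_85 = 12;  u_86 = 12
  u_87 = 4;  u_88 = 0;  u_89 = 7;  u_90 = 8;  u_91 = 4;  u_92 = 6
  u_93 = 7;  u_94 = 13;  u_95 = 10;  u_96 = 1;  u_97 = 7;  u_98 = 5
  u_99 = 7;  u_100 = 6;  u_101 = 10;  u_102 = 15;  u_103 = 0;  u_104 = 8
  u_105 = 7;  u_106 = 4;  u_107 = 5;  u_108 = 12;  u_109 = 5;  u_110 = 2
  u_111 = 1;  u_112 = 13;  u_113 = 0;  u_114 = 5;  u_115 = 2;  u_116 = 3
  u_117 = 9;  u_118 = 4;  u_119 = 16;  u_120 = 1;  u_121 = 5;  u_122 = 8
  u_123 = 5;  u_124 = 10;  u_125 = 14;  u_126 = 5;  u_127 = 0;  u_128 = 16
  u_129 = 4;  u_130 = 11;  u_131 = 7;  u_132 = 3;  u_133 = 15;  u_134 = 11
  u_135 = 7;  u_136 = 4;  u_137 = 13;  u_138 = 13;  u_139 = 4;  u_140 = 12
  u_141 = 14;  u_142 = 4;  u_143 = 13;  u_144 = 9;  u_145 = 12;  u_146 = 4
  u_147 = 9;  u_148 = 6;  u_149 = 9;  u_150 = 11;  u_151 = 10;  u_152 = 16
  u_153 = 0;  u_154 = 6;  u_155 = 8;  u_156 = 6;  u_157 = 5;  u_158 = 5
  u_159 = 13;  u_160 = 0;  u_161 = 10;  u_162 = 9;  u_163 = 13;  u_164 = 11
  u_165 = 10;  u_166 = 4;  u_167 = 7;  u_168 = 16;  u_169 = 10;  u_170 = 12
  u_171 = 10;  u_172 = 11;  u_173 = 7;  u_174 = 2;  u_175 = 0;  u_176 = 9
  u_177 = 10;  u_178 = 13;  u_179 = 12;  u_180 = 5;  u_181 = 12;  u_182 = 15
  u_183 = 16;  u_184 = 4;  u_185 = 0;  u_186 = 12;  u_187 = 15;  u_188 = 14
  u_189 = 8;  u_190 = 13;  u_191 = 1;  u_192 = 16;  u_193 = 12;  u_194 = 9
  u_195 = 12;  u_196 = 7;  u_197 = 3;  u_198 = 12;  u_199 = 0;  u_200 = 1
  u_201 = 13;  u_202 = 6;  u_203 = 10;  u_204 = 14;  u_205 = 2;  u_206 = 6
  u_207 = 10;  u_208 = 13;  u_209 = 4;  u_210 = 4;  u_211 = 13;  u_212 = 5
  u_213 = 3;  u_214 = 13;  u_215 = 4;  u_216 = 8;  u_217 = 5;  u_218 = 13
  u_219 = 8;  u_220 = 11;  u_221 = 8;  u_222 = 6;  u_223 = 7;  u_224 = 1
  u_225 = 0;  u_226 = 11;  u_227 = 9;  u_228 = 11;  u_229 = 12;  u_230 = 12
  u_231 = 4;  u_232 = 0;  u_233 = 7;  u_234 = 8;  u_235 = 4;  u_236 = 6
u_237 = 15·6 + 15·4 + 14·8 = 7
u_238 = 15·7 + 15·6 + 14·4 = 13

13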